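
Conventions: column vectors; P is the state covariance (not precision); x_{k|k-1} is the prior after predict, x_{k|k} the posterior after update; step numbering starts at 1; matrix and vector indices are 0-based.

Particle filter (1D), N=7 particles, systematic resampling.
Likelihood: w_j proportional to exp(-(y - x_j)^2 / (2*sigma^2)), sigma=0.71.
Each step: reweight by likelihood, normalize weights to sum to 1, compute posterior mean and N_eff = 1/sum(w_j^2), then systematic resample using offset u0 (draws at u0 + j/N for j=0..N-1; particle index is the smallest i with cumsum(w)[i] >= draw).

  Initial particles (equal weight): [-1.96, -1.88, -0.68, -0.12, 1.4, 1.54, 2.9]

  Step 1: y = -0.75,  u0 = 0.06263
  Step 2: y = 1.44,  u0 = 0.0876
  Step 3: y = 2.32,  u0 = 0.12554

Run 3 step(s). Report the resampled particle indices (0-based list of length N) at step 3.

resampled_idx = [1, 2, 3, 4, 5, 6, 6]

step 1: w=[0.1063, 0.1280, 0.4521, 0.3064, 0.0046, 0.0025, 0.0000]  mean=-0.7829  Neff=3.0675  idx=[0, 1, 2, 2, 2, 3, 3]
step 2: w=[0.0000, 0.0001, 0.0542, 0.0542, 0.0542, 0.4186, 0.4186]  mean=-0.2113  Neff=2.7832  idx=[3, 5, 5, 5, 6, 6, 6]
step 3: w=[0.0081, 0.1653, 0.1653, 0.1653, 0.1653, 0.1653, 0.1653]  mean=-0.1245  Neff=6.0954  idx=[1, 2, 3, 4, 5, 6, 6]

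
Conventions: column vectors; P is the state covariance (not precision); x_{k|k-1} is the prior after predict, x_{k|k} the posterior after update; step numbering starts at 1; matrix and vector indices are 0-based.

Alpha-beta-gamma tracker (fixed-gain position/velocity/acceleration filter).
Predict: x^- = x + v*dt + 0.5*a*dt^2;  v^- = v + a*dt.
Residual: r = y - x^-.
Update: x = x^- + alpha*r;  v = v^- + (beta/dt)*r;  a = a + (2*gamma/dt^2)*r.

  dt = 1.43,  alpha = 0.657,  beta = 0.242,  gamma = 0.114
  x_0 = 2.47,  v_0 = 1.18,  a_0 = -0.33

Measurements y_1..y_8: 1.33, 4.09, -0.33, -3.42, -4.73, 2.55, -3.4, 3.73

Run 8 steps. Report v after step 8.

step 1: x_pred=3.8200  r=-2.4900  x^+=2.1841  v^+=0.2867  a^+=-0.6076
step 2: x_pred=1.9728  r=2.1172  x^+=3.3638  v^+=-0.2239  a^+=-0.3716
step 3: x_pred=2.6637  r=-2.9937  x^+=0.6968  v^+=-1.2619  a^+=-0.7054
step 4: x_pred=-1.8288  r=-1.5912  x^+=-2.8742  v^+=-2.5398  a^+=-0.8828
step 5: x_pred=-7.4087  r=2.6787  x^+=-5.6488  v^+=-3.3488  a^+=-0.5841
step 6: x_pred=-11.0349  r=13.5849  x^+=-2.1096  v^+=-1.8851  a^+=0.9306
step 7: x_pred=-3.8539  r=0.4539  x^+=-3.5557  v^+=-0.4776  a^+=0.9812
step 8: x_pred=-3.2354  r=6.9654  x^+=1.3409  v^+=2.1042  a^+=1.7578

v_post = 2.1042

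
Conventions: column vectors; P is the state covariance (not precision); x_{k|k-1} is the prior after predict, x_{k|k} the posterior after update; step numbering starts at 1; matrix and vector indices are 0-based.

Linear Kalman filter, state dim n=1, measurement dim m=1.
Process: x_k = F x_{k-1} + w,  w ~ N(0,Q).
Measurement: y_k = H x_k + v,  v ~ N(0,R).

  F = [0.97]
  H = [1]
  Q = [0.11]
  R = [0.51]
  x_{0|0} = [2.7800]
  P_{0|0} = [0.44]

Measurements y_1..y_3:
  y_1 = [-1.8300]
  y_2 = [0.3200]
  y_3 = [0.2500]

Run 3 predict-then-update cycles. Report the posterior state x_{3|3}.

step 1: x^-=[2.6966]  P^-=[0.5240]  S=[1.0340]  K=[0.5068]  nu=[-4.5266]  x^+=[0.4027]  P^+=[0.2585]
step 2: x^-=[0.3906]  P^-=[0.3532]  S=[0.8632]  K=[0.4092]  nu=[-0.0706]  x^+=[0.3617]  P^+=[0.2087]
step 3: x^-=[0.3509]  P^-=[0.3063]  S=[0.8163]  K=[0.3753]  nu=[-0.1009]  x^+=[0.3130]  P^+=[0.1914]

x_post = [0.3130]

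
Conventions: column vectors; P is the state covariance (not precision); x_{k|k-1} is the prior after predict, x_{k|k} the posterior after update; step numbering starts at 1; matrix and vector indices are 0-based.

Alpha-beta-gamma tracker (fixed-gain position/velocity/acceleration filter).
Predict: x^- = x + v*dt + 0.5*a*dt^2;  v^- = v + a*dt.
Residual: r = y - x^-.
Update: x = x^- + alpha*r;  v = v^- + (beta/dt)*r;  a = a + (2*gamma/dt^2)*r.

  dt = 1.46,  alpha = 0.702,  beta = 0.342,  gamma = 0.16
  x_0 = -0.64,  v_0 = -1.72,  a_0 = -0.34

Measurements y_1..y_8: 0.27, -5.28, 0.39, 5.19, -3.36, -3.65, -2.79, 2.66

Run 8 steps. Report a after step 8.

step 1: x_pred=-3.5136  r=3.7836  x^+=-0.8575  v^+=-1.3301  a^+=0.2280
step 2: x_pred=-2.5565  r=-2.7235  x^+=-4.4684  v^+=-1.6352  a^+=-0.1809
step 3: x_pred=-7.0486  r=7.4386  x^+=-1.8267  v^+=-0.1568  a^+=0.9358
step 4: x_pred=-1.0582  r=6.2482  x^+=3.3280  v^+=2.6731  a^+=1.8738
step 5: x_pred=9.2279  r=-12.5879  x^+=0.3912  v^+=2.4602  a^+=-0.0159
step 6: x_pred=3.9662  r=-7.6162  x^+=-1.3804  v^+=0.6530  a^+=-1.1593
step 7: x_pred=-1.6626  r=-1.1274  x^+=-2.4540  v^+=-1.3036  a^+=-1.3285
step 8: x_pred=-5.7733  r=8.4333  x^+=0.1469  v^+=-1.2678  a^+=-0.0625

a_post = -0.0625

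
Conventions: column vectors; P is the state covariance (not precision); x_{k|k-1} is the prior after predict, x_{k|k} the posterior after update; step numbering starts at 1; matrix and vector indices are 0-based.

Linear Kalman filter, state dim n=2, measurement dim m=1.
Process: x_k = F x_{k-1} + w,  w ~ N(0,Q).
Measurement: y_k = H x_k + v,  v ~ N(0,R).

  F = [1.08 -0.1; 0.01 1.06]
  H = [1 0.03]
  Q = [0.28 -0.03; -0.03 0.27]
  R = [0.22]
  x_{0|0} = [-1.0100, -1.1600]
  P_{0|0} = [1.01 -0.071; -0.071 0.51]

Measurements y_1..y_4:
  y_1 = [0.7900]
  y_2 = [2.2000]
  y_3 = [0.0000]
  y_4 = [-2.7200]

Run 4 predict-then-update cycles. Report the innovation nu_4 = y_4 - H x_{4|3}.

step 1: x^-=[-0.9748, -1.2397]  P^-=[1.4785 -0.1544; -0.1544 0.8416]  S=[1.6900]  K=[0.8721; -0.0764]  nu=[1.8020]  x^+=[0.5967, -1.3774]  P^+=[0.1931 -0.0418; -0.0418 0.8318]
step 2: x^-=[0.7822, -1.4540]  P^-=[0.5226 -0.1638; -0.1638 1.2037]  S=[0.7338]  K=[0.7054; -0.1741]  nu=[1.4614]  x^+=[1.8131, -1.7084]  P^+=[0.1574 -0.0737; -0.0737 1.1815]
step 3: x^-=[2.1290, -1.7928]  P^-=[0.4913 -0.2379; -0.2379 1.5960]  S=[0.6985]  K=[0.6932; -0.2720]  nu=[-2.0752]  x^+=[0.6905, -1.2283]  P^+=[0.1557 -0.1062; -0.1062 1.5443]
step 4: x^-=[0.8685, -1.2951]  P^-=[0.5000 -0.3134; -0.3134 2.0029]  S=[0.7030]  K=[0.6979; -0.3604]  nu=[-3.5497]  x^+=[-1.6086, -0.0157]  P^+=[0.1576 -0.1366; -0.1366 1.9116]

innov = [-3.5497]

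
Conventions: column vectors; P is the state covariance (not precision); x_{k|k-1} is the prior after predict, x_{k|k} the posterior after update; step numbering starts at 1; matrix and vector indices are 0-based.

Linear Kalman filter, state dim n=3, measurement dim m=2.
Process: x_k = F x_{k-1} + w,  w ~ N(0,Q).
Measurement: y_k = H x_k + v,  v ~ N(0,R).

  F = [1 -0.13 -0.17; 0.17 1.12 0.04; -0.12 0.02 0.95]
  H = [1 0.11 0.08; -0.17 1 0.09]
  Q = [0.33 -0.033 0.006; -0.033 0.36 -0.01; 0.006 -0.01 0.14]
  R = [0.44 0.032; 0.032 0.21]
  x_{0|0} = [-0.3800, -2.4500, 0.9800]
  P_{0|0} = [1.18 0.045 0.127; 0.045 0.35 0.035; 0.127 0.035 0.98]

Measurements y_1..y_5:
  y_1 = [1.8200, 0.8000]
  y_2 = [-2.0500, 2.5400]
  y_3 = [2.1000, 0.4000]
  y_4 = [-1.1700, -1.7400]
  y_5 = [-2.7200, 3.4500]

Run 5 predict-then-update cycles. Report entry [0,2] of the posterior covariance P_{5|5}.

P_post[0,2] = -0.1799

step 1: x^-=[-0.2281, -2.7694, 0.9276]  P^-=[1.4909 0.1539 -0.1744; 0.1539 0.8567 0.0623; -0.1744 0.0623 1.0137]  S=[1.9548 0.0234; 0.0234 1.0822]  K=[0.7657 -0.1230; 0.1203 0.7700; -0.0463 0.1702]  nu=[2.2785, 3.4471]  x^+=[1.0924, 0.1590, 1.4091]  P^+=[0.3329 0.0630 -0.0857; 0.0630 0.1824 -0.0684; -0.0857 -0.0684 0.9786]
step 2: x^-=[0.8322, 0.4202, 1.2107]  P^-=[0.7040 0.0719 -0.2647; 0.0719 0.6167 -0.0700; -0.2647 -0.0700 1.0446]  S=[1.1304 0.0318; 0.0318 0.8265]  K=[0.6142 -0.1102; 0.0985 0.7199; -0.1696 0.0900]  nu=[-3.0253, 2.1523]  x^+=[-1.2629, 1.6718, 1.9174]  P^+=[0.2719 0.0554 -0.1411; 0.0554 0.1729 -0.1011; -0.1411 -0.1011 1.0064]
step 3: x^-=[-1.8062, 1.7344, 2.0066]  P^-=[0.6630 0.0603 -0.3118; 0.0603 0.5964 -0.1104; -0.3118 -0.1104 1.0803]  S=[1.0786 0.0181; 0.0181 0.8035]  K=[0.5996 -0.1137; 0.0965 0.7150; -0.2211 0.0545]  nu=[3.5549, -1.8220]  x^+=[0.5325, 0.7748, 1.1213]  P^+=[0.2673 0.0556 -0.1648; 0.0556 0.1731 -0.1160; -0.1648 -0.1160 1.0257]
step 4: x^-=[0.2412, 1.0032, 1.0168]  P^-=[0.6663 0.0621 -0.3354; 0.0621 0.5951 -0.1292; -0.3354 -0.1292 1.1025]  S=[1.0783 0.0159; 0.0159 0.7991]  K=[0.6011 -0.1137; 0.0982 0.7149; -0.2430 0.0387]  nu=[-1.6029, -2.7937]  x^+=[-0.4046, -1.1515, 1.2983]  P^+=[0.2686 0.0568 -0.1752; 0.0568 0.1740 -0.1229; -0.1752 -0.1229 1.0379]
step 5: x^-=[-0.4756, -1.3066, 1.2589]  P^-=[0.6709 0.0647 -0.3467; 0.0647 0.5959 -0.1378; -0.3467 -0.1378 1.1157]  S=[1.0816 0.0161; 0.0161 0.7981]  K=[0.6029 -0.1131; 0.0996 0.7153; -0.2525 0.0320]  nu=[-2.2014, 4.5624]  x^+=[-2.3190, 1.7377, 1.9611]  P^+=[0.2697 0.0576 -0.1799; 0.0576 0.1745 -0.1261; -0.1799 -0.1261 1.0461]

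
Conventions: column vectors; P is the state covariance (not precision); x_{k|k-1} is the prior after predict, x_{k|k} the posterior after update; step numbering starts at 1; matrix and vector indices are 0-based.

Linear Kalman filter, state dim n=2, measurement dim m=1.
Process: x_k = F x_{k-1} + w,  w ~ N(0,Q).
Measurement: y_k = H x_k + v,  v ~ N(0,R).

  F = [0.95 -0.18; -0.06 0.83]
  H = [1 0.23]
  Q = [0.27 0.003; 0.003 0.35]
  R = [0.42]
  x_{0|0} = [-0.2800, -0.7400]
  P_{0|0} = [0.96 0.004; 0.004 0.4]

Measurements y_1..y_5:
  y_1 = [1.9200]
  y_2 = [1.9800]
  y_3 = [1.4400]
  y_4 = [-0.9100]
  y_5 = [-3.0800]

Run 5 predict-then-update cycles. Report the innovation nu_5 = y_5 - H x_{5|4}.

innov = [-3.2920]

step 1: x^-=[-0.1328, -0.5974]  P^-=[1.1480 -0.1083; -0.1083 0.6286]  S=[1.5514]  K=[0.7239; 0.0234]  nu=[2.1902]  x^+=[1.4527, -0.5462]  P^+=[0.3350 -0.1346; -0.1346 0.6278]
step 2: x^-=[1.4784, -0.5405]  P^-=[0.6387 -0.2174; -0.2174 0.7971]  S=[1.0008]  K=[0.5882; -0.0341]  nu=[0.6259]  x^+=[1.8465, -0.5618]  P^+=[0.2924 -0.1974; -0.1974 0.7959]
step 3: x^-=[1.8553, -0.5771]  P^-=[0.6272 -0.2903; -0.2903 0.9190]  S=[0.9623]  K=[0.5824; -0.0821]  nu=[-0.2826]  x^+=[1.6907, -0.5539]  P^+=[0.3008 -0.2443; -0.2443 0.9125]
step 4: x^-=[1.7059, -0.5612]  P^-=[0.6546 -0.3458; -0.3458 1.0041]  S=[0.9687]  K=[0.5937; -0.1186]  nu=[-2.4868]  x^+=[0.2295, -0.2663]  P^+=[0.3132 -0.2776; -0.2776 0.9904]
step 5: x^-=[0.2660, -0.2348]  P^-=[0.6797 -0.3847; -0.3847 1.0611]  S=[0.9789]  K=[0.6040; -0.1437]  nu=[-3.2920]  x^+=[-1.7223, 0.2382]  P^+=[0.3226 -0.2998; -0.2998 1.0409]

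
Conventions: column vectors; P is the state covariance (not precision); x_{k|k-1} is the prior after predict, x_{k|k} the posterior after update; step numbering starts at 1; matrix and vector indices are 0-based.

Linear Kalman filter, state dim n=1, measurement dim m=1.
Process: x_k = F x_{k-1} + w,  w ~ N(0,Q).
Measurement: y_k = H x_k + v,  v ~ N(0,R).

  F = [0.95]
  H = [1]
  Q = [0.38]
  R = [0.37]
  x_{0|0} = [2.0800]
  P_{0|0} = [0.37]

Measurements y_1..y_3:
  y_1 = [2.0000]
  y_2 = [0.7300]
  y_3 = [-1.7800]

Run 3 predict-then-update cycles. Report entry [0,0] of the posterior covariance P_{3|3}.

step 1: x^-=[1.9760]  P^-=[0.7139]  S=[1.0839]  K=[0.6586]  nu=[0.0240]  x^+=[1.9918]  P^+=[0.2437]
step 2: x^-=[1.8922]  P^-=[0.5999]  S=[0.9699]  K=[0.6185]  nu=[-1.1622]  x^+=[1.1733]  P^+=[0.2289]
step 3: x^-=[1.1147]  P^-=[0.5865]  S=[0.9565]  K=[0.6132]  nu=[-2.8947]  x^+=[-0.6603]  P^+=[0.2269]

P_post[0,0] = 0.2269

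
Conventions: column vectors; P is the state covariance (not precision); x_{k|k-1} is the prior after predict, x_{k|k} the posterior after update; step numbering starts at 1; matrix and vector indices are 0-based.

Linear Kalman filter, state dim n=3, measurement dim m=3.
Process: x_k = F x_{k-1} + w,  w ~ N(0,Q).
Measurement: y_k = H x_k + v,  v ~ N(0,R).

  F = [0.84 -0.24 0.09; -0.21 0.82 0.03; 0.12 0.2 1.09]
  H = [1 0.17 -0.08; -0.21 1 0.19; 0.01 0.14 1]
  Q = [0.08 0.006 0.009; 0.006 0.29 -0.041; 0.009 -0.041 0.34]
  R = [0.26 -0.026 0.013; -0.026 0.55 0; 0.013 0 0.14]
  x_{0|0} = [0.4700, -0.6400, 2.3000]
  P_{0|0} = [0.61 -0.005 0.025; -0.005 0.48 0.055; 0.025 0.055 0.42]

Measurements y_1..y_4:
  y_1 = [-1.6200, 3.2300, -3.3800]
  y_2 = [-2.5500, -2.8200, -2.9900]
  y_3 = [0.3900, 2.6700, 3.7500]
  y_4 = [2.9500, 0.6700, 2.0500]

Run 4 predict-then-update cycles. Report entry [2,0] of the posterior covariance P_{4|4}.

step 1: x^-=[0.7554, -0.5545, 2.4354]  P^-=[0.5449 -0.1948 0.0977; -0.1948 0.6441 0.0797; 0.0977 0.0797 0.8973]  S=[0.7452 -0.2160 0.0447; -0.2160 1.3549 0.3247; 0.0447 0.3247 1.0737]  K=[0.6323 -0.1341 0.0849; 0.0284 0.5220 -0.0027; -0.0095 -0.0379 0.8589]  nu=[-2.0863, 3.4804, -5.7453]  x^+=[-1.5184, 1.2183, -2.6111]  P^+=[0.1808 -0.0572 0.0263; -0.0572 0.2817 -0.0389; 0.0263 -0.0389 0.1253]
step 2: x^-=[-1.8028, 1.2395, -2.7846]  P^-=[0.2536 -0.1257 0.0519; -0.1257 0.5050 -0.0394; 0.0519 -0.0394 0.4899]  S=[0.4813 -0.1095 0.0161; -0.1095 1.1175 0.1145; 0.0161 0.1145 0.6295]  K=[0.4454 -0.1146 0.0679; 0.0333 0.4761 -0.0397; -0.0236 -0.0438 0.7789]  nu=[-1.1807, -3.9091, -0.3609]  x^+=[-1.9051, -0.6467, -2.8667]  P^+=[0.1301 -0.0513 0.0212; -0.0513 0.2580 -0.0407; 0.0212 -0.0407 0.1142]
step 3: x^-=[-1.7031, -0.2162, -3.4826]  P^-=[0.2132 -0.1079 0.0433; -0.1079 0.4847 -0.0425; 0.0433 -0.0425 0.4732]  S=[0.4478 -0.0887 0.0101; -0.0887 1.0869 0.1067; 0.0101 0.1067 0.6114]  K=[0.4051 -0.1059 0.0615; 0.0440 0.4671 -0.0426; -0.0298 -0.0431 0.7730]  nu=[1.8512, 3.1903, 7.2799]  x^+=[-0.8435, 1.0452, 1.9519]  P^+=[0.1185 -0.0476 0.0193; -0.0476 0.2535 -0.0404; 0.0193 -0.0404 0.1133]
step 4: x^-=[-0.7837, 1.0928, 2.2354]  P^-=[0.2030 -0.1022 0.0410; -0.1022 0.4799 -0.0421; 0.0410 -0.0421 0.4716]  S=[0.4397 -0.0823 0.0086; -0.0823 1.0795 0.1066; 0.0086 0.1066 0.6098]  K=[0.3943 -0.1028 0.0596; 0.0486 0.4649 -0.0425; -0.0318 -0.0427 0.7723]  nu=[3.7268, -1.0121, -0.3306]  x^+=[0.7700, 0.8173, 1.9049]  P^+=[0.1153 -0.0461 0.0188; -0.0461 0.2524 -0.0402; 0.0188 -0.0402 0.1132]

P_post[2,0] = 0.0188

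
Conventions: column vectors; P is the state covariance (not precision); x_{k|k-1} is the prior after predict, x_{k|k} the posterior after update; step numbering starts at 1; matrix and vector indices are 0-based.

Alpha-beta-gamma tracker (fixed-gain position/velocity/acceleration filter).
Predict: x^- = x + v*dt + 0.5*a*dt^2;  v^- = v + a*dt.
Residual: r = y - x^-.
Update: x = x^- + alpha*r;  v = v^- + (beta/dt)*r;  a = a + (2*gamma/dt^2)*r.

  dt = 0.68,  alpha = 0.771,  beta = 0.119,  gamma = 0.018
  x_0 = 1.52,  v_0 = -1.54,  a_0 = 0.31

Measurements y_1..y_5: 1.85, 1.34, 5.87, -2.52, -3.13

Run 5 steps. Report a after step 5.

a_post = 0.0646

step 1: x_pred=0.5445  r=1.3055  x^+=1.5510  v^+=-1.1007  a^+=0.4116
step 2: x_pred=0.8977  r=0.4423  x^+=1.2387  v^+=-0.7434  a^+=0.4461
step 3: x_pred=0.8363  r=5.0337  x^+=4.7173  v^+=0.4408  a^+=0.8380
step 4: x_pred=5.2108  r=-7.7308  x^+=-0.7497  v^+=-0.3423  a^+=0.2361
step 5: x_pred=-0.9278  r=-2.2022  x^+=-2.6257  v^+=-0.5671  a^+=0.0646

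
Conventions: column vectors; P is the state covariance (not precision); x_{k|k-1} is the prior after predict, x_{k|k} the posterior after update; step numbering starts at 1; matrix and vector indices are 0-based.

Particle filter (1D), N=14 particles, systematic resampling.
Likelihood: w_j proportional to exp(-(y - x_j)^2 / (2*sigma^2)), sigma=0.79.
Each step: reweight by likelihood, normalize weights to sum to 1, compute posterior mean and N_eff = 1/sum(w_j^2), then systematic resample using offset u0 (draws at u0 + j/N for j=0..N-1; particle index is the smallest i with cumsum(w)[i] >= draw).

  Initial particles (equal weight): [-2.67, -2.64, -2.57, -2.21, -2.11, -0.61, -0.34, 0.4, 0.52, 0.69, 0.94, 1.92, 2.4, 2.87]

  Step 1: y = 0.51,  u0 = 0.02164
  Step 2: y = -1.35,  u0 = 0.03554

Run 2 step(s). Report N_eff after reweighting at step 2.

step 1: w=[0.0001, 0.0001, 0.0001, 0.0005, 0.0008, 0.0727, 0.1114, 0.1968, 0.1987, 0.1936, 0.1713, 0.0404, 0.0114, 0.0023]  mean=0.5023  Neff=6.0808  idx=[5, 6, 6, 7, 7, 7, 8, 8, 9, 9, 9, 10, 10, 11]
step 2: w=[0.3154, 0.2160, 0.2160, 0.0421, 0.0421, 0.0421, 0.0297, 0.0297, 0.0174, 0.0174, 0.0174, 0.0073, 0.0073, 0.0001]  mean=-0.2079  Neff=4.9782  idx=[0, 0, 0, 0, 1, 1, 1, 2, 2, 2, 3, 4, 6, 9]

N_eff = 4.9782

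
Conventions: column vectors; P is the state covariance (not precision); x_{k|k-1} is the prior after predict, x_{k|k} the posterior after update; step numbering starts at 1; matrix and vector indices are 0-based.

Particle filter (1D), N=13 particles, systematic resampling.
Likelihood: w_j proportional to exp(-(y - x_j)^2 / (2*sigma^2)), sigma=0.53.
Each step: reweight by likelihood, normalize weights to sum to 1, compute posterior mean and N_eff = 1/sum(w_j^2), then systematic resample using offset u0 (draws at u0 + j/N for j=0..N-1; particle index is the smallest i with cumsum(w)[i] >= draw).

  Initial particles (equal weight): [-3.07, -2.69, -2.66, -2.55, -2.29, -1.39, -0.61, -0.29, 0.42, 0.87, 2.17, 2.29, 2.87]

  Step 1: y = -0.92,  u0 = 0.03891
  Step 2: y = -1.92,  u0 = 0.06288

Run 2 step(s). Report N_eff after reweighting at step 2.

N_eff = 5.0386

step 1: w=[0.0001, 0.0018, 0.0022, 0.0042, 0.0168, 0.3201, 0.3998, 0.2340, 0.0194, 0.0016, 0.0000, 0.0000, 0.0000]  mean=-0.8073  Neff=3.1470  idx=[5, 5, 5, 5, 6, 6, 6, 6, 6, 6, 7, 7, 7]
step 2: w=[0.2217, 0.2217, 0.2217, 0.2217, 0.0172, 0.0172, 0.0172, 0.0172, 0.0172, 0.0172, 0.0032, 0.0032, 0.0032]  mean=-1.2987  Neff=5.0386  idx=[0, 0, 0, 1, 1, 2, 2, 2, 3, 3, 3, 5, 9]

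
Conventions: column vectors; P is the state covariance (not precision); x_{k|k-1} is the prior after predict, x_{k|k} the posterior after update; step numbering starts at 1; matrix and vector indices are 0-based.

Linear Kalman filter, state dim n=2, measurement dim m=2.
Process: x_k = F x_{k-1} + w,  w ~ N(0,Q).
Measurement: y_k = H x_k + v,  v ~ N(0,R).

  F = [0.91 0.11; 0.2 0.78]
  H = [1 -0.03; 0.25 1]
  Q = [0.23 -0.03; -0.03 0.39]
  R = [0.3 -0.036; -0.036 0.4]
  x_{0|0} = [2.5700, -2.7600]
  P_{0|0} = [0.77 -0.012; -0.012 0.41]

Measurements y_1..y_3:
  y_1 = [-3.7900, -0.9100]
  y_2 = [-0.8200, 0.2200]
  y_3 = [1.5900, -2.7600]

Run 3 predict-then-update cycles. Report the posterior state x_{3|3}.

step 1: x^-=[2.0351, -1.6388]  P^-=[0.8702 0.1365; 0.1365 0.6665]  S=[1.1626 0.2971; 0.2971 1.1892]  K=[0.7145 0.1193; -0.0537 0.6026]  nu=[-5.8743, 0.2200]  x^+=[-2.1358, -1.1906]  P^+=[0.2091 -0.0303; -0.0303 0.2506]
step 2: x^-=[-2.0745, -1.3558]  P^-=[0.4002 0.0074; 0.0074 0.5413]  S=[0.7002 0.0551; 0.0551 0.9701]  K=[0.5650 0.0786; -0.0570 0.5632]  nu=[1.2138, 2.0944]  x^+=[-1.2240, -0.2454]  P^+=[0.1658 -0.0303; -0.0303 0.2349]
step 3: x^-=[-1.1408, -0.4362]  P^-=[0.3640 -0.0019; -0.0019 0.5301]  S=[0.6646 0.0373; 0.0373 0.9519]  K=[0.5438 0.0724; -0.0581 0.5587]  nu=[2.7178, -2.0386]  x^+=[0.1894, -1.7328]  P^+=[0.1596 -0.0305; -0.0305 0.2332]

x_post = [0.1894, -1.7328]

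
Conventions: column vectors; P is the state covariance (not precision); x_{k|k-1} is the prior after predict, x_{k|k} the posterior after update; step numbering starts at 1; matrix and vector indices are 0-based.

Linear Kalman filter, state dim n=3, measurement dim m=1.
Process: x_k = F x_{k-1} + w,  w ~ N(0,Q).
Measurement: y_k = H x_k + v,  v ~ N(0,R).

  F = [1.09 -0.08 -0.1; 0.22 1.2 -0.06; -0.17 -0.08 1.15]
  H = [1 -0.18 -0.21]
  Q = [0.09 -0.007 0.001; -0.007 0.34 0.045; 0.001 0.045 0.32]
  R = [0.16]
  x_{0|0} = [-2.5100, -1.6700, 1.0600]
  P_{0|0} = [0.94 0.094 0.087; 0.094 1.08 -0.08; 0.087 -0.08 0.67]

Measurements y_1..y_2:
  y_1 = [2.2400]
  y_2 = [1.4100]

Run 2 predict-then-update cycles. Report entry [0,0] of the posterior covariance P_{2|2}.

step 1: x^-=[-2.7083, -2.6198, 1.7793]  P^-=[1.1838 0.2417 -0.1330; 0.2417 2.0020 -0.2488; -0.1330 -0.2488 1.2234]  S=[1.4127]  K=[0.8270; -0.0470; -0.2443]  nu=[4.8504]  x^+=[1.3028, -2.8479, 0.5943]  P^+=[0.2177 0.2966 0.1524; 0.2966 1.9988 -0.2650; 0.1524 -0.2650 1.1391]
step 2: x^-=[1.5885, -3.1666, 0.6898]  P^-=[0.2837 0.2601 0.0365; 0.2601 3.4237 -0.6262; 0.0365 -0.6262 1.8428]  S=[0.4795]  K=[0.4779; -0.4685; -0.4958]  nu=[-0.6036]  x^+=[1.3000, -2.8838, 0.9891]  P^+=[0.1741 0.3675 0.1501; 0.3675 3.3185 -0.7376; 0.1501 -0.7376 1.7249]

P_post[0,0] = 0.1741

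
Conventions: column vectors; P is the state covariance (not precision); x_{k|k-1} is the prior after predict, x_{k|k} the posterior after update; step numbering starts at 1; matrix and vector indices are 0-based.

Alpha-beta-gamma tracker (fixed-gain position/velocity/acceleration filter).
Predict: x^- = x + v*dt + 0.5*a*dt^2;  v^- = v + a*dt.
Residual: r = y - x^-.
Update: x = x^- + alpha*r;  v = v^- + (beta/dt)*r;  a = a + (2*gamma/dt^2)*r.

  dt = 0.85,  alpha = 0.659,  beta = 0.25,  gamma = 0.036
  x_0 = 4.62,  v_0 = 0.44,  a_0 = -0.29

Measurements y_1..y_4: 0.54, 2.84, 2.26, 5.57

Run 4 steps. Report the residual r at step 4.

resid = 4.8912

step 1: x_pred=4.8892  r=-4.3492  x^+=2.0231  v^+=-1.0857  a^+=-0.7234
step 2: x_pred=0.8389  r=2.0011  x^+=2.1576  v^+=-1.1120  a^+=-0.5240
step 3: x_pred=1.0231  r=1.2369  x^+=1.8382  v^+=-1.1936  a^+=-0.4007
step 4: x_pred=0.6788  r=4.8912  x^+=3.9021  v^+=-0.0957  a^+=0.0867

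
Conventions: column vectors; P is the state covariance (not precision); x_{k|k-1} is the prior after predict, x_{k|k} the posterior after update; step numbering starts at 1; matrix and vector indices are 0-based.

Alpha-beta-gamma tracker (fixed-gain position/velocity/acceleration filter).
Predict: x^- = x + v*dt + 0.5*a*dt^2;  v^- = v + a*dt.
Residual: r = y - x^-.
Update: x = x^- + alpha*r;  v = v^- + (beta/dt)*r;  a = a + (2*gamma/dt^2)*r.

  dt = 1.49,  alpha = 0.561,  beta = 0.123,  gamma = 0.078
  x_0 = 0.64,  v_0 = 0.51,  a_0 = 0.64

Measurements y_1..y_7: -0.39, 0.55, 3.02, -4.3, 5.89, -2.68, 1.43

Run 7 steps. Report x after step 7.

x_post = 0.4379

step 1: x_pred=2.1103  r=-2.5003  x^+=0.7076  v^+=1.2572  a^+=0.4643
step 2: x_pred=3.0963  r=-2.5463  x^+=1.6678  v^+=1.7388  a^+=0.2854
step 3: x_pred=4.5755  r=-1.5555  x^+=3.7028  v^+=2.0356  a^+=0.1761
step 4: x_pred=6.9314  r=-11.2314  x^+=0.6306  v^+=1.3709  a^+=-0.6131
step 5: x_pred=1.9926  r=3.8974  x^+=4.1790  v^+=0.7791  a^+=-0.3392
step 6: x_pred=4.9633  r=-7.6433  x^+=0.6754  v^+=-0.3574  a^+=-0.8763
step 7: x_pred=-0.8298  r=2.2598  x^+=0.4379  v^+=-1.4765  a^+=-0.7175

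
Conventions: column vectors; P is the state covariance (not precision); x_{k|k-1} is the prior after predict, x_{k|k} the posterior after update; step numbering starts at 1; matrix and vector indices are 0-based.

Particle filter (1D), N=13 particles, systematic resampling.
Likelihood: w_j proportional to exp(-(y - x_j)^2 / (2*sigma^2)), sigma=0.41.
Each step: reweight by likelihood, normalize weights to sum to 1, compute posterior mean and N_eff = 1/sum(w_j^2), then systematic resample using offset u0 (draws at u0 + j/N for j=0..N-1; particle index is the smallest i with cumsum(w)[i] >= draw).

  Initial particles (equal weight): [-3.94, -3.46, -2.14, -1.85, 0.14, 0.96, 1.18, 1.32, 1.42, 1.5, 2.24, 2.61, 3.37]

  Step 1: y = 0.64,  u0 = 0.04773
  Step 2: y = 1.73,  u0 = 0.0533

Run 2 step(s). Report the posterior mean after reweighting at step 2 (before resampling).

post_mean = 1.2737

step 1: w=[0.0000, 0.0000, 0.0000, 0.0000, 0.2200, 0.3413, 0.1944, 0.1170, 0.0758, 0.0513, 0.0002, 0.0000, 0.0000]  mean=0.9273  Neff=4.4495  idx=[4, 4, 4, 5, 5, 5, 5, 6, 6, 6, 7, 8, 9]
step 2: w=[0.0001, 0.0001, 0.0001, 0.0416, 0.0416, 0.0416, 0.0416, 0.0987, 0.0987, 0.0987, 0.1472, 0.1824, 0.2074]  mean=1.2737  Neff=7.4564  idx=[4, 6, 7, 8, 8, 9, 10, 10, 11, 11, 12, 12, 12]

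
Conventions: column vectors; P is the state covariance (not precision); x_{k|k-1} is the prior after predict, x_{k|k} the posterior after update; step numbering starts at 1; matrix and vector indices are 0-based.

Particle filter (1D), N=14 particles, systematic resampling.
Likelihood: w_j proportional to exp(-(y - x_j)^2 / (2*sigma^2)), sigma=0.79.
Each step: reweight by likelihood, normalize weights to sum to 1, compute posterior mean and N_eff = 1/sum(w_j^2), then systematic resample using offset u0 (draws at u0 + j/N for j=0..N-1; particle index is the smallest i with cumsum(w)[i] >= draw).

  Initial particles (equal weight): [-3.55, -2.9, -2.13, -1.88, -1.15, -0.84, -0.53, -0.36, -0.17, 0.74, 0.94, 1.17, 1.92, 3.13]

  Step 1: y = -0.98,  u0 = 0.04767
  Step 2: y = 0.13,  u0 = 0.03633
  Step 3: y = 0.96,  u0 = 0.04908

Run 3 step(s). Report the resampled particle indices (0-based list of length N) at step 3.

resampled_idx = [3, 5, 7, 8, 8, 9, 10, 11, 12, 12, 13, 13, 13, 13]

step 1: w=[0.0010, 0.0100, 0.0662, 0.0998, 0.1866, 0.1880, 0.1624, 0.1404, 0.1129, 0.0179, 0.0100, 0.0047, 0.0002, 0.0000]  mean=-0.8608  Neff=6.9499  idx=[2, 3, 4, 4, 4, 5, 5, 5, 6, 6, 7, 7, 8, 9]
step 2: w=[0.0024, 0.0056, 0.0384, 0.0384, 0.0384, 0.0671, 0.0671, 0.0671, 0.1006, 0.1006, 0.1177, 0.1177, 0.1328, 0.1059]  mean=-0.4529  Neff=10.5487  idx=[2, 4, 5, 6, 7, 8, 9, 10, 10, 11, 11, 12, 12, 13]
step 3: w=[0.0086, 0.0086, 0.0227, 0.0227, 0.0227, 0.0513, 0.0513, 0.0753, 0.0753, 0.0753, 0.0753, 0.1093, 0.1093, 0.2924]  mean=-0.0605  Neff=7.1922  idx=[3, 5, 7, 8, 8, 9, 10, 11, 12, 12, 13, 13, 13, 13]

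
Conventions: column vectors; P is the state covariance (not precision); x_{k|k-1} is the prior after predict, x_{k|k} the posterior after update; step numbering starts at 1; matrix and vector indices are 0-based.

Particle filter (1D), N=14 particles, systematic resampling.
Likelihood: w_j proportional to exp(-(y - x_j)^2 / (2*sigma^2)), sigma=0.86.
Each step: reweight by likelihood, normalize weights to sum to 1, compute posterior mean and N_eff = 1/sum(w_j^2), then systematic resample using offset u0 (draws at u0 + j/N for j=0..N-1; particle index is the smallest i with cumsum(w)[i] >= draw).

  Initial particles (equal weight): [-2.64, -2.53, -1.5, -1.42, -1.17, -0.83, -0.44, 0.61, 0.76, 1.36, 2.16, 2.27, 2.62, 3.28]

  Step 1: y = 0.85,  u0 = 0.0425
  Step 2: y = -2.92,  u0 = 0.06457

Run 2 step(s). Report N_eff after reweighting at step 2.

step 1: w=[0.0001, 0.0001, 0.0058, 0.0075, 0.0155, 0.0362, 0.0793, 0.2349, 0.2429, 0.2048, 0.0765, 0.0625, 0.0294, 0.0045]  mean=0.9024  Neff=5.7245  idx=[5, 6, 7, 7, 7, 8, 8, 8, 8, 9, 9, 10, 10, 12]
step 2: w=[0.7572, 0.2270, 0.0032, 0.0032, 0.0032, 0.0015, 0.0015, 0.0015, 0.0015, 0.0001, 0.0001, 0.0000, 0.0000, 0.0000]  mean=-0.7177  Neff=1.6001  idx=[0, 0, 0, 0, 0, 0, 0, 0, 0, 0, 1, 1, 1, 4]

N_eff = 1.6001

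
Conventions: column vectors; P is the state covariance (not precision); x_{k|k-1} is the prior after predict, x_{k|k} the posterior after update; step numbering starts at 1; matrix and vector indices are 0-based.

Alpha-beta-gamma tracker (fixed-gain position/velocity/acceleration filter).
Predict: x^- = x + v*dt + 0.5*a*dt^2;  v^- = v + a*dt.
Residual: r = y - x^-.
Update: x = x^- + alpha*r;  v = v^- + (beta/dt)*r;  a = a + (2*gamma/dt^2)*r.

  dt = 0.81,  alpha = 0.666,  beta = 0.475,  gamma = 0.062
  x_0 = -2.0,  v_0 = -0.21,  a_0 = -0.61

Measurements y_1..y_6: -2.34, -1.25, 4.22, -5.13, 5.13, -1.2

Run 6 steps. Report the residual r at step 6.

resid = -5.5397

step 1: x_pred=-2.3702  r=0.0302  x^+=-2.3501  v^+=-0.6864  a^+=-0.6043
step 2: x_pred=-3.1043  r=1.8543  x^+=-1.8693  v^+=-0.0885  a^+=-0.2538
step 3: x_pred=-2.0243  r=6.2443  x^+=2.1344  v^+=3.3677  a^+=0.9263
step 4: x_pred=5.1661  r=-10.2961  x^+=-1.6911  v^+=-1.9199  a^+=-1.0196
step 5: x_pred=-3.5807  r=8.7107  x^+=2.2206  v^+=2.3624  a^+=0.6267
step 6: x_pred=4.3397  r=-5.5397  x^+=0.6503  v^+=-0.3787  a^+=-0.4203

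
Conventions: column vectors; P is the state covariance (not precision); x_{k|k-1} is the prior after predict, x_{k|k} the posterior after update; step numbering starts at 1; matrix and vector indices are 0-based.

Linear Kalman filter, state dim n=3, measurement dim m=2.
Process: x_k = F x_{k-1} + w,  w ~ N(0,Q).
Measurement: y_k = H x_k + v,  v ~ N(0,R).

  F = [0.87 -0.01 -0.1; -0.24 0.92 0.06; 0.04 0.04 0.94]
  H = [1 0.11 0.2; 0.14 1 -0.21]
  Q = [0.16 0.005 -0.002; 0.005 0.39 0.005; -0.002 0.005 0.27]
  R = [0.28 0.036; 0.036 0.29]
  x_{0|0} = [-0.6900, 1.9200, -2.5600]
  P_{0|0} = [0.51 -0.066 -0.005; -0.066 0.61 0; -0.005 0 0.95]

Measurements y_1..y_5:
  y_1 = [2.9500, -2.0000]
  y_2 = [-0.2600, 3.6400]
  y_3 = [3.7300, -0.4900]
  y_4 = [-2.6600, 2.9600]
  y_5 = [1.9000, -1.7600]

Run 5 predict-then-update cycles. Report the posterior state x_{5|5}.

x_post = [1.1206, -0.9801, -0.9092]

step 1: x^-=[-0.3635, 1.7784, -2.3572]  P^-=[0.5576 -0.1662 -0.0801; -0.1662 0.9684 0.0755; -0.0801 0.0755 1.1106]  S=[0.8285 0.0331; 0.0331 1.2448]  K=[0.6346 -0.0742; -0.0837 0.7488; 0.1870 -0.1407]  nu=[3.5893, -4.2225]  x^+=[2.2275, -1.6838, -1.0916]  P^+=[0.2202 -0.0690 -0.1880; -0.0690 0.2688 0.2146; -0.1880 0.2146 1.0587]
step 2: x^-=[2.0639, -2.1492, -1.0043]  P^-=[0.3716 -0.1394 -0.2522; -0.1394 0.6936 0.2987; -0.2522 0.2987 1.2080]  S=[0.5899 0.0708; 0.0708 0.8945]  K=[0.5281 -0.0802; -0.0885 0.6905; 0.0367 0.0079]  nu=[-1.8866, 5.2894]  x^+=[0.6432, 1.6700, -1.0318]  P^+=[0.2074 -0.0886 -0.2632; -0.0886 0.2712 0.2940; -0.2632 0.2940 1.2072]
step 3: x^-=[0.6461, 1.3201, -0.8774]  P^-=[0.3770 -0.1664 -0.3295; -0.1664 0.7150 0.3923; -0.3295 0.3923 1.3394]  S=[0.5680 0.0716; 0.0716 0.8794]  K=[0.5272 -0.0934; -0.1047 0.7013; -0.0423 0.0773]  nu=[3.1142, -2.0848]  x^+=[2.4825, -0.4682, -1.1702]  P^+=[0.2185 -0.1046 -0.3137; -0.1046 0.2867 0.3449; -0.3137 0.3449 1.3336]
step 4: x^-=[2.2815, -1.0968, -1.0194]  P^-=[0.3958 -0.1911 -0.3834; -0.1911 0.7433 0.4549; -0.3834 0.4549 1.4512]  S=[0.5675 0.0685; 0.0685 0.8831]  K=[0.5379 -0.1041; -0.1182 0.7125; -0.0900 0.1162]  nu=[-4.6170, 3.5233]  x^+=[-0.5690, 1.9593, -0.1943]  P^+=[0.2297 -0.1165 -0.3502; -0.1165 0.2987 0.3811; -0.3502 0.3811 1.4361]
step 5: x^-=[-0.4952, 1.9275, -0.1270]  P^-=[0.4120 -0.2099 -0.4232; -0.2099 0.7648 0.5002; -0.4232 0.5002 1.5418]  S=[0.5695 0.0655; 0.0655 0.8869]  K=[0.5471 -0.1118; -0.1279 0.7202; -0.1213 0.1411]  nu=[2.2086, -3.6448]  x^+=[1.1206, -0.9801, -0.9092]  P^+=[0.2384 -0.1253 -0.3774; -0.1253 0.3075 0.4082; -0.3774 0.4082 1.5180]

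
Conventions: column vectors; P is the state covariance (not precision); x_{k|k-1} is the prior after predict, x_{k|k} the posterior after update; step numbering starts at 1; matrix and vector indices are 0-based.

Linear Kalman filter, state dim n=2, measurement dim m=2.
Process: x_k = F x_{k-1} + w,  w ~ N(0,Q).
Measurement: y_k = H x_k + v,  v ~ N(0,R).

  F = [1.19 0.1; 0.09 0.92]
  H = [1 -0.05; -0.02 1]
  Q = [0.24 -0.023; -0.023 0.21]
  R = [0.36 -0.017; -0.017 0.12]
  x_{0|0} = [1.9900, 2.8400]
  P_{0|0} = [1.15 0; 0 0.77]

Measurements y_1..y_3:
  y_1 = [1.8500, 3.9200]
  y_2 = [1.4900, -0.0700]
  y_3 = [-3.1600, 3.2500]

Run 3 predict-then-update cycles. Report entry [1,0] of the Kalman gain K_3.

step 1: x^-=[2.6521, 2.7919]  P^-=[1.8762 0.1710; 0.1710 0.8710]  S=[2.2213 0.0731; 0.0731 0.9850]  K=[0.8384 0.0733; 0.0285 0.8788]  nu=[-0.6625, 1.1811]  x^+=[2.1832, 3.8110]  P^+=[0.3006 0.0006; 0.0006 0.1050]
step 2: x^-=[2.9792, 3.7026]  P^-=[0.6669 0.0195; 0.0195 0.3014]  S=[1.0257 -0.0259; -0.0259 0.4209]  K=[0.6506 0.0546; 0.0224 0.7165]  nu=[-1.3040, -3.7130]  x^+=[1.9279, 1.0128]  P^+=[0.2333 0.0002; 0.0002 0.0856]
step 3: x^-=[2.3955, 1.1053]  P^-=[0.5713 0.0100; 0.0100 0.2844]  S=[0.9310 -0.0326; -0.0326 0.4042]  K=[0.6147 0.0461; 0.0202 0.7047]  nu=[-5.5002, 2.1926]  x^+=[-0.8843, 2.5394]  P^+=[0.2205 -0.0005; -0.0005 0.0842]

K[1,0] = 0.0202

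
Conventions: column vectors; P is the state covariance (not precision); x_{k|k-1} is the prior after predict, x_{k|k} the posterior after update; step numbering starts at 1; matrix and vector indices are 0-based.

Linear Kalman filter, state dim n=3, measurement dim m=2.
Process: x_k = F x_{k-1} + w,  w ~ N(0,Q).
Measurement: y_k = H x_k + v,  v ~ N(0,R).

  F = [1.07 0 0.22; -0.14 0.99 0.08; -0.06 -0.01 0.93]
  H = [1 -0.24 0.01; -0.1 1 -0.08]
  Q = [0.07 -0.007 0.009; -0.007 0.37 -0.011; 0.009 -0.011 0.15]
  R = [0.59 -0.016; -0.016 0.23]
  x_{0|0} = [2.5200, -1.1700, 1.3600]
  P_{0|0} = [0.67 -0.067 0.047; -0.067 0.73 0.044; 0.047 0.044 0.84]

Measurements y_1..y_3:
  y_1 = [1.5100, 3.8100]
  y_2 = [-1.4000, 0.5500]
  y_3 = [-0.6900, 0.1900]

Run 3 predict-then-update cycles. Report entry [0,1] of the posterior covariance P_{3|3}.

P_post[0,1] = 0.0482

step 1: x^-=[2.9956, -1.4023, 1.1253]  P^-=[0.8999 -0.1514 0.1846; -0.1514 1.1285 0.0879; 0.1846 0.0879 0.8729]  S=[1.6309 -0.5449; -0.5449 1.3922]  K=[0.5910 0.0473; 0.0166 0.8229; 0.1214 0.0472]  nu=[-1.8334, 5.6019]  x^+=[2.1772, 3.1769, 1.1674]  P^+=[0.3576 0.0438 0.0828; 0.0438 0.2002 0.0854; 0.0828 0.0854 0.8520]
step 2: x^-=[2.5865, 2.9337, 0.9233]  P^-=[0.5597 0.0240 0.2410; 0.0240 0.5782 0.1182; 0.2410 0.1182 0.8774]  S=[1.1758 -0.2030; -0.2030 0.7996]  K=[0.4832 0.0585; 0.0268 0.7151; 0.2024 0.0813]  nu=[-3.2916, -2.0512]  x^+=[0.8757, 1.3786, 0.0905]  P^+=[0.2938 0.0457 0.1326; 0.0457 0.1762 0.0952; 0.1326 0.0952 0.8306]
step 3: x^-=[0.9569, 1.2494, 0.0178]  P^-=[0.5090 0.0400 0.2896; 0.0400 0.5532 0.1185; 0.2896 0.1185 0.8530]  S=[1.1170 -0.1794; -0.1794 0.7714]  K=[0.4598 0.0628; 0.0316 0.7070; 0.2554 0.0870]  nu=[-1.3473, -0.9623]  x^+=[0.2771, 0.5266, -0.4100]  P^+=[0.2802 0.0482 0.1643; 0.0482 0.1745 0.0949; 0.1643 0.0949 0.7822]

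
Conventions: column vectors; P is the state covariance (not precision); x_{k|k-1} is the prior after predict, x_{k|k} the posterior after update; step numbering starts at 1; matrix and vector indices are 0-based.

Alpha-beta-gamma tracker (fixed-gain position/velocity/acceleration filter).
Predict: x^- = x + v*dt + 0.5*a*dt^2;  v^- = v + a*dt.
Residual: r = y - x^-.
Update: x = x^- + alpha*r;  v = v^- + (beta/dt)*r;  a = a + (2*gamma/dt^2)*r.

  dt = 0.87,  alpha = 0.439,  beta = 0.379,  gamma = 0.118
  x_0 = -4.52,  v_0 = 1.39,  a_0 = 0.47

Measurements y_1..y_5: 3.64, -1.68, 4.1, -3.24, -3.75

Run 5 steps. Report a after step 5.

a_post = -5.0551

step 1: x_pred=-3.1328  r=6.7728  x^+=-0.1596  v^+=4.7494  a^+=2.5818
step 2: x_pred=4.9495  r=-6.6295  x^+=2.0391  v^+=4.1075  a^+=0.5147
step 3: x_pred=5.8074  r=-1.7074  x^+=5.0579  v^+=3.8115  a^+=-0.0177
step 4: x_pred=8.3672  r=-11.6072  x^+=3.2716  v^+=-1.2604  a^+=-3.6368
step 5: x_pred=0.7988  r=-4.5488  x^+=-1.1981  v^+=-6.4059  a^+=-5.0551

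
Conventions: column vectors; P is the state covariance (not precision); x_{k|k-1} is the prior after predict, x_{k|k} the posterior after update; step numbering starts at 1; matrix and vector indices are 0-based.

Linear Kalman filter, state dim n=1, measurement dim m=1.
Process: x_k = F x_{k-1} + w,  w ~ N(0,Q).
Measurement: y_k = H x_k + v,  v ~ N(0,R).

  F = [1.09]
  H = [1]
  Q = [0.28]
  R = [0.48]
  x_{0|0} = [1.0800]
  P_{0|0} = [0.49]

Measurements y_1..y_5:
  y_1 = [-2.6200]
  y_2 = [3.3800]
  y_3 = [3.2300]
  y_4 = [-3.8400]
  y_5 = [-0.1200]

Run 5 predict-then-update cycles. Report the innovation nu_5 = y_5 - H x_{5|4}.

innov = [0.9045]

step 1: x^-=[1.1772]  P^-=[0.8622]  S=[1.3422]  K=[0.6424]  nu=[-3.7972]  x^+=[-1.2620]  P^+=[0.3083]
step 2: x^-=[-1.3756]  P^-=[0.6463]  S=[1.1263]  K=[0.5738]  nu=[4.7556]  x^+=[1.3534]  P^+=[0.2754]
step 3: x^-=[1.4752]  P^-=[0.6073]  S=[1.0873]  K=[0.5585]  nu=[1.7548]  x^+=[2.4553]  P^+=[0.2681]
step 4: x^-=[2.6762]  P^-=[0.5985]  S=[1.0785]  K=[0.5549]  nu=[-6.5162]  x^+=[-0.9399]  P^+=[0.2664]
step 5: x^-=[-1.0245]  P^-=[0.5965]  S=[1.0765]  K=[0.5541]  nu=[0.9045]  x^+=[-0.5233]  P^+=[0.2660]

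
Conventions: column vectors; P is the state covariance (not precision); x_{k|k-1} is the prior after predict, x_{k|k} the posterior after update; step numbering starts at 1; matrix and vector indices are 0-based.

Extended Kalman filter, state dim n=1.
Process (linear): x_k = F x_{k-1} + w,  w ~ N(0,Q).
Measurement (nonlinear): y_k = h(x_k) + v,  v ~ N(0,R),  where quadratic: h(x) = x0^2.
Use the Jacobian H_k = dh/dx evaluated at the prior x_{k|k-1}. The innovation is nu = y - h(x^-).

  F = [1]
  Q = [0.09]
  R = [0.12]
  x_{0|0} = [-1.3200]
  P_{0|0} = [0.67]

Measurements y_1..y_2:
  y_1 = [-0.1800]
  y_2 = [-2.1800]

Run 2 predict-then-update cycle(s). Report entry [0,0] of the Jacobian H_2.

H_jac[0,0] = -1.2159

step 1: x^-=[-1.3200]  P^-=[0.7600]  H_jac=[-2.6400]  S=[5.4169]  K=[-0.3704]  nu=[-1.9224]  x^+=[-0.6079]  P^+=[0.0168]
step 2: x^-=[-0.6079]  P^-=[0.1068]  H_jac=[-1.2159]  S=[0.2779]  K=[-0.4674]  nu=[-2.5496]  x^+=[0.5836]  P^+=[0.0461]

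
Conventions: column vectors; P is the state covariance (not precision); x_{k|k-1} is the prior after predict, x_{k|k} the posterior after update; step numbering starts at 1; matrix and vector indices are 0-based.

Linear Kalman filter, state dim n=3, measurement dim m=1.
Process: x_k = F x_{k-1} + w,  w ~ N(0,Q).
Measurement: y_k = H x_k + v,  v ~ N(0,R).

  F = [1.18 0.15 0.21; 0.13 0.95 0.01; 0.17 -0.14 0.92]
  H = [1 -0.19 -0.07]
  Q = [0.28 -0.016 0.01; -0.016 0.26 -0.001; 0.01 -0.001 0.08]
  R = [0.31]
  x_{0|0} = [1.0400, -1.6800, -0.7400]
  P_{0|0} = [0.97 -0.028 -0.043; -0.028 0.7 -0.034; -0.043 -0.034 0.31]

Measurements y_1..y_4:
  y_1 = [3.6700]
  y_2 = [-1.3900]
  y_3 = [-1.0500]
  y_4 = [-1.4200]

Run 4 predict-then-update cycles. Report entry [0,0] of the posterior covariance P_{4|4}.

step 1: x^-=[0.8198, -1.4682, -0.2688]  P^-=[1.6267 0.1927 0.2018; 0.1927 0.9005 -0.1087; 0.2018 -0.1087 0.3808]  S=[1.8667]  K=[0.8442; 0.0157; 0.1049]  nu=[2.5524]  x^+=[2.9747, -1.4282, -0.0011]  P^+=[0.2962 0.1680 0.0365; 0.1680 0.9000 -0.1118; 0.0365 -0.1118 0.3602]
step 2: x^-=[3.2957, -0.9701, 0.7046]  P^-=[0.7991 0.3291 0.1254; 0.3291 1.1168 -0.1799; 0.1254 -0.1799 0.4433]  S=[1.0042]  K=[0.7248; 0.1289; 0.1280]  nu=[-4.8207]  x^+=[-0.1981, -1.5916, 0.0875]  P^+=[0.2716 0.2352 0.0322; 0.2352 1.1001 -0.1964; 0.0322 -0.1964 0.4269]
step 3: x^-=[-0.4541, -1.5369, 0.2696]  P^-=[0.7887 0.4134 0.1058; 0.4134 1.3119 -0.2712; 0.1058 -0.2712 0.5202]  S=[0.9695]  K=[0.7249; 0.1889; 0.1247]  nu=[-0.8690]  x^+=[-1.0840, -1.7010, 0.1612]  P^+=[0.2793 0.2807 0.0182; 0.2807 1.2774 -0.2940; 0.0182 -0.2940 0.5051]
step 4: x^-=[-1.5005, -1.7552, 0.2022]  P^-=[0.8097 0.4716 0.0860; 0.4716 1.4814 -0.3742; 0.0860 -0.3742 0.6087]  S=[0.9750]  K=[0.7324; 0.2219; 0.1174]  nu=[-0.2389]  x^+=[-1.6754, -1.8083, 0.1741]  P^+=[0.2867 0.3132 0.0021; 0.3132 1.4334 -0.3996; 0.0021 -0.3996 0.5953]

P_post[0,0] = 0.2867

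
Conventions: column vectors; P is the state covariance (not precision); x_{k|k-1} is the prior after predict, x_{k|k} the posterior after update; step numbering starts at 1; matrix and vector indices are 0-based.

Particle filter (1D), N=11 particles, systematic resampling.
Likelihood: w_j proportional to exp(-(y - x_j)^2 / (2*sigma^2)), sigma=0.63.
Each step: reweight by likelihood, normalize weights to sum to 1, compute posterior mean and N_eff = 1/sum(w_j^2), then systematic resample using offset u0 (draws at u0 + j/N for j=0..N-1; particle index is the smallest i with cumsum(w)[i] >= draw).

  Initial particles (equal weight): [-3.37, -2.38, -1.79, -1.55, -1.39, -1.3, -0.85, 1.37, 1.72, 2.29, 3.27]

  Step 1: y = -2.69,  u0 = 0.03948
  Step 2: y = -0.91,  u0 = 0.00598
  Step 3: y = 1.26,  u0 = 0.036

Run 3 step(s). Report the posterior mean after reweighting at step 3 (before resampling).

post_mean = -1.4448

step 1: w=[0.2516, 0.3991, 0.1624, 0.0876, 0.0536, 0.0395, 0.0063, 0.0000, 0.0000, 0.0000, 0.0000]  mean=-2.3551  Neff=3.8308  idx=[0, 0, 0, 1, 1, 1, 1, 2, 2, 3, 4]
step 2: w=[0.0002, 0.0002, 0.0002, 0.0278, 0.0278, 0.0278, 0.0278, 0.1595, 0.1595, 0.2526, 0.3165]  mean=-1.6694  Neff=4.5878  idx=[3, 6, 7, 8, 8, 9, 9, 9, 10, 10, 10]
step 3: w=[0.0001, 0.0001, 0.0136, 0.0136, 0.0136, 0.0798, 0.0798, 0.0798, 0.2399, 0.2399, 0.2399]  mean=-1.4448  Neff=5.2001  idx=[4, 6, 7, 8, 8, 8, 9, 9, 10, 10, 10]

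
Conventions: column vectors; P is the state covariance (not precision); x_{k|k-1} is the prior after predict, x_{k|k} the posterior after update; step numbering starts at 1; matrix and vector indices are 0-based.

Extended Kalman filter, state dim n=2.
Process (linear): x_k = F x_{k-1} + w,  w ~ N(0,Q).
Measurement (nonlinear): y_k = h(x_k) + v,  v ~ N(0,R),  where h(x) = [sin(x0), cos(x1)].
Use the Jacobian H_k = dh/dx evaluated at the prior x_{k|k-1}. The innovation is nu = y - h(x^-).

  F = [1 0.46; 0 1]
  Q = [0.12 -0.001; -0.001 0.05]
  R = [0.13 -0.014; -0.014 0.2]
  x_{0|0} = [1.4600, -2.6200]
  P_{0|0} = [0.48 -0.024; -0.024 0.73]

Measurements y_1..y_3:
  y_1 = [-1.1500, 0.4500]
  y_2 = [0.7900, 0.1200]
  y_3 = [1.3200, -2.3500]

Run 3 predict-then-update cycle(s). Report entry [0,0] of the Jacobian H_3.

step 1: x^-=[0.2548, -2.6200]  P^-=[0.7324 0.3108; 0.3108 0.7800]  H_jac=[0.9677 0.0000; 0.0000 0.4983]  S=[0.8159 0.1359; 0.1359 0.3936]  K=[0.8522 0.0993; 0.2167 0.9125]  nu=[-1.4021, 1.3170]  x^+=[-0.8092, -1.7220]  P^+=[0.1130 0.0159; 0.0159 0.3602]
step 2: x^-=[-1.6014, -1.7220]  P^-=[0.3239 0.1806; 0.1806 0.4102]  H_jac=[-0.0306 0.0000; 0.0000 0.9886]  S=[0.1303 -0.0195; -0.0195 0.6009]  K=[-0.0317 0.2961; 0.0587 0.6768]  nu=[1.7895, 0.2707]  x^+=[-1.5780, -1.4338]  P^+=[0.2707 0.0604; 0.0604 0.1361]
step 3: x^-=[-2.2376, -1.4338]  P^-=[0.4750 0.1220; 0.1220 0.1861]  H_jac=[-0.6185 0.0000; 0.0000 0.9906]  S=[0.3117 -0.0887; -0.0887 0.3826]  K=[-0.9129 0.1041; -0.1123 0.4558]  nu=[2.1058, -2.4865]  x^+=[-4.4188, -2.8035]  P^+=[0.1942 0.0339; 0.0339 0.0936]

H_jac[0,0] = -0.6185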